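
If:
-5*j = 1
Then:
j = -1/5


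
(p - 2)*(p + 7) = p^2 + 5*p - 14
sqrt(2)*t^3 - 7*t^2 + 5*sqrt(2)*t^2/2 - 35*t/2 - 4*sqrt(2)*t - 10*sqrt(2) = (t + 5/2)*(t - 4*sqrt(2))*(sqrt(2)*t + 1)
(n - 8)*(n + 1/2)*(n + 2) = n^3 - 11*n^2/2 - 19*n - 8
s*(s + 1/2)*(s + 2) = s^3 + 5*s^2/2 + s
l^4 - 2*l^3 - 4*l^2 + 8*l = l*(l - 2)^2*(l + 2)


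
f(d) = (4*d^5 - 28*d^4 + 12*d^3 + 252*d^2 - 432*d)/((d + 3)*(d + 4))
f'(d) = (20*d^4 - 112*d^3 + 36*d^2 + 504*d - 432)/((d + 3)*(d + 4)) - (4*d^5 - 28*d^4 + 12*d^3 + 252*d^2 - 432*d)/((d + 3)*(d + 4)^2) - (4*d^5 - 28*d^4 + 12*d^3 + 252*d^2 - 432*d)/((d + 3)^2*(d + 4)) = 4*(3*d^4 - 4*d^3 - 87*d^2 + 264*d - 144)/(d^2 + 8*d + 16)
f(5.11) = 11.09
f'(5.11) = 21.45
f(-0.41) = 23.43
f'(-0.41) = -82.71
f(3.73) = -0.28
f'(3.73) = 0.23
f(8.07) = 279.79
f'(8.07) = 190.61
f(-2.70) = 1808.44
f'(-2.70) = -2965.36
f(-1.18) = 151.49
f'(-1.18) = -283.82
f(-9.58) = -14758.84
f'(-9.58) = 2328.84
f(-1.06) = 120.29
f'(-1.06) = -237.42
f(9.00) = 498.46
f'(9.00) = 282.89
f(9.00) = 498.46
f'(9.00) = 282.89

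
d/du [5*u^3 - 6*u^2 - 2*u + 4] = 15*u^2 - 12*u - 2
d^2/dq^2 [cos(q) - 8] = -cos(q)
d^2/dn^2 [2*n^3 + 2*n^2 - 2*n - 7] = 12*n + 4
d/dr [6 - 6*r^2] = -12*r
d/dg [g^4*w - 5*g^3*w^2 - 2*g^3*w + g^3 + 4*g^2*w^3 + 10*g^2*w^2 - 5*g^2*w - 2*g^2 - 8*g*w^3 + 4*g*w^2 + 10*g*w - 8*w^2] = 4*g^3*w - 15*g^2*w^2 - 6*g^2*w + 3*g^2 + 8*g*w^3 + 20*g*w^2 - 10*g*w - 4*g - 8*w^3 + 4*w^2 + 10*w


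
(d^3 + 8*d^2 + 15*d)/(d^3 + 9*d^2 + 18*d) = (d + 5)/(d + 6)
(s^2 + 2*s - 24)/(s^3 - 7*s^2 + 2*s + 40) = (s + 6)/(s^2 - 3*s - 10)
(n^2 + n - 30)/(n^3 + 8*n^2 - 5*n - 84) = (n^2 + n - 30)/(n^3 + 8*n^2 - 5*n - 84)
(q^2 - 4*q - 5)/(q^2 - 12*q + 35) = (q + 1)/(q - 7)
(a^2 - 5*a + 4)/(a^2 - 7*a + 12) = (a - 1)/(a - 3)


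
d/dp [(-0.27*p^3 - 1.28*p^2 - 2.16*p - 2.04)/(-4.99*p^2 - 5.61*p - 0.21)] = (1.3473*p^4 + 3.0294*p^3 - 3.4275*p^2 - 19.8216*p - 10.9908)/(24.9001*p^4 + 55.9878*p^3 + 33.5679*p^2 + 2.3562*p + 0.0441)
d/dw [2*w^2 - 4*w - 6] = 4*w - 4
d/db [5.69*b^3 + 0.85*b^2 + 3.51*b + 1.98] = 17.07*b^2 + 1.7*b + 3.51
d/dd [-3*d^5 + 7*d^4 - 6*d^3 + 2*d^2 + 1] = d*(-15*d^3 + 28*d^2 - 18*d + 4)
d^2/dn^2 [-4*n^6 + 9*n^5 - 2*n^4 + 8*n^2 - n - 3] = -120*n^4 + 180*n^3 - 24*n^2 + 16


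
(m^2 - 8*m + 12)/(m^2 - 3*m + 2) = (m - 6)/(m - 1)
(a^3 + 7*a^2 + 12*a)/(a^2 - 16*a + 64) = a*(a^2 + 7*a + 12)/(a^2 - 16*a + 64)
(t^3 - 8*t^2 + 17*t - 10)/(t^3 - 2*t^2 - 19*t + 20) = (t - 2)/(t + 4)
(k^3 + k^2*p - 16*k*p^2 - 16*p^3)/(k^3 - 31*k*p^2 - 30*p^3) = (-k^2 + 16*p^2)/(-k^2 + k*p + 30*p^2)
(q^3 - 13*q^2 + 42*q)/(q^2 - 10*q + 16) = q*(q^2 - 13*q + 42)/(q^2 - 10*q + 16)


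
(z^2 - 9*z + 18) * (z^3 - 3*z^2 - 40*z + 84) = z^5 - 12*z^4 + 5*z^3 + 390*z^2 - 1476*z + 1512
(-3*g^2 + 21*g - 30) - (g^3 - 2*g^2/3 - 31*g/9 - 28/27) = -g^3 - 7*g^2/3 + 220*g/9 - 782/27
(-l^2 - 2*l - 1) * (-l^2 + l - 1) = l^4 + l^3 + l + 1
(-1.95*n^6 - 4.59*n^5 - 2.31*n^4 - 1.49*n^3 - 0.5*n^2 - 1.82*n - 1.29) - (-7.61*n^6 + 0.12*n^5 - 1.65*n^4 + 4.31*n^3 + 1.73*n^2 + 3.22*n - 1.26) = 5.66*n^6 - 4.71*n^5 - 0.66*n^4 - 5.8*n^3 - 2.23*n^2 - 5.04*n - 0.03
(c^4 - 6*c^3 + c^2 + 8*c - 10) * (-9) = -9*c^4 + 54*c^3 - 9*c^2 - 72*c + 90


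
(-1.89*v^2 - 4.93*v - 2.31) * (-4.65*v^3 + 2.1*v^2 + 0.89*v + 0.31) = 8.7885*v^5 + 18.9555*v^4 - 1.2936*v^3 - 9.8246*v^2 - 3.5842*v - 0.7161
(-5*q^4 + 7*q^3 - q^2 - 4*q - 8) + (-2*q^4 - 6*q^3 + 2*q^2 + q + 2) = -7*q^4 + q^3 + q^2 - 3*q - 6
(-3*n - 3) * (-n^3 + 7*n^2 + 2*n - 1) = 3*n^4 - 18*n^3 - 27*n^2 - 3*n + 3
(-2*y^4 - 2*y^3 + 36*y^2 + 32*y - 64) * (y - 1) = -2*y^5 + 38*y^3 - 4*y^2 - 96*y + 64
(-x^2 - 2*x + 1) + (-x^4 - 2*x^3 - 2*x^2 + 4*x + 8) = -x^4 - 2*x^3 - 3*x^2 + 2*x + 9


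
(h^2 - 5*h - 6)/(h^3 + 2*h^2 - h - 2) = (h - 6)/(h^2 + h - 2)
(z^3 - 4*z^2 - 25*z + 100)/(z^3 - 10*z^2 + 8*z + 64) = (z^2 - 25)/(z^2 - 6*z - 16)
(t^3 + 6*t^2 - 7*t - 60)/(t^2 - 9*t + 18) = (t^2 + 9*t + 20)/(t - 6)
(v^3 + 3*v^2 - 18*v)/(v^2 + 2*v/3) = 3*(v^2 + 3*v - 18)/(3*v + 2)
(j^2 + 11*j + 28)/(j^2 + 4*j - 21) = (j + 4)/(j - 3)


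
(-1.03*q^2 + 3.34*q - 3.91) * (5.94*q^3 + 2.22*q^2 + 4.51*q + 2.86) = -6.1182*q^5 + 17.553*q^4 - 20.4559*q^3 + 3.4374*q^2 - 8.0817*q - 11.1826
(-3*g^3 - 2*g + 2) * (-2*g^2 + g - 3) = 6*g^5 - 3*g^4 + 13*g^3 - 6*g^2 + 8*g - 6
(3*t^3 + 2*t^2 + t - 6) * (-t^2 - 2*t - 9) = -3*t^5 - 8*t^4 - 32*t^3 - 14*t^2 + 3*t + 54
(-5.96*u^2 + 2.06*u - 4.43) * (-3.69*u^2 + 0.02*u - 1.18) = 21.9924*u^4 - 7.7206*u^3 + 23.4207*u^2 - 2.5194*u + 5.2274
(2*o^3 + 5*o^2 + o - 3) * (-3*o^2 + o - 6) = -6*o^5 - 13*o^4 - 10*o^3 - 20*o^2 - 9*o + 18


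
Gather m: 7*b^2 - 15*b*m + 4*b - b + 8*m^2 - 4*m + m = 7*b^2 + 3*b + 8*m^2 + m*(-15*b - 3)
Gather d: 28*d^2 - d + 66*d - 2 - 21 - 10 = 28*d^2 + 65*d - 33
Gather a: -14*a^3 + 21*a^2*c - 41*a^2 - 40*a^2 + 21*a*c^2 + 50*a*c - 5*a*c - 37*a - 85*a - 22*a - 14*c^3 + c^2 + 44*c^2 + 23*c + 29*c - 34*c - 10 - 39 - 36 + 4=-14*a^3 + a^2*(21*c - 81) + a*(21*c^2 + 45*c - 144) - 14*c^3 + 45*c^2 + 18*c - 81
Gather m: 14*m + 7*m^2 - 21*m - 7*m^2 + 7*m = 0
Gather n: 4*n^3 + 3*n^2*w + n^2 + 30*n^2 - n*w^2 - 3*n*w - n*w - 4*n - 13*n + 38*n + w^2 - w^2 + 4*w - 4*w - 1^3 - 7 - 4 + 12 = 4*n^3 + n^2*(3*w + 31) + n*(-w^2 - 4*w + 21)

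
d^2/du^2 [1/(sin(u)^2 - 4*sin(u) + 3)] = 2*(-2*sin(u)^3 + 4*sin(u)^2 + 5*sin(u) - 13)/((sin(u) - 3)^3*(sin(u) - 1)^2)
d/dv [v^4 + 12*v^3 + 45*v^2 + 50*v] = 4*v^3 + 36*v^2 + 90*v + 50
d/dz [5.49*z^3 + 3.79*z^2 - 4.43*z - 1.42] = 16.47*z^2 + 7.58*z - 4.43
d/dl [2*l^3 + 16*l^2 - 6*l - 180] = 6*l^2 + 32*l - 6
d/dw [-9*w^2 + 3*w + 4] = 3 - 18*w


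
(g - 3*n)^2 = g^2 - 6*g*n + 9*n^2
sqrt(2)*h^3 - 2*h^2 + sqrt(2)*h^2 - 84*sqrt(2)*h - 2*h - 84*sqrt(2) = (h - 7*sqrt(2))*(h + 6*sqrt(2))*(sqrt(2)*h + sqrt(2))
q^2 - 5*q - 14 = (q - 7)*(q + 2)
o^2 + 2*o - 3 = (o - 1)*(o + 3)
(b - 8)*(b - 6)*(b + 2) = b^3 - 12*b^2 + 20*b + 96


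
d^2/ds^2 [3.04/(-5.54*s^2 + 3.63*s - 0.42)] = (186.604928*s^2 - 122.270016*s - 3.04*(11.08*s - 3.63)*(22.16*s - 7.26) + 14.146944)/(5.54*s^2 - 3.63*s + 0.42)^3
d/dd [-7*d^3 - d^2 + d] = -21*d^2 - 2*d + 1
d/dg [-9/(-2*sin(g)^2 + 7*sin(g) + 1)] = 9*(7 - 4*sin(g))*cos(g)/(7*sin(g) + cos(2*g))^2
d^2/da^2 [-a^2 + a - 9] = -2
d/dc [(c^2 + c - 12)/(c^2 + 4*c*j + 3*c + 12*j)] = ((2*c + 1)*(c^2 + 4*c*j + 3*c + 12*j) - (2*c + 4*j + 3)*(c^2 + c - 12))/(c^2 + 4*c*j + 3*c + 12*j)^2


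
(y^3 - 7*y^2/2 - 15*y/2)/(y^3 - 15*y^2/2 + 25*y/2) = (2*y + 3)/(2*y - 5)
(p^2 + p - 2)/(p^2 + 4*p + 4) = (p - 1)/(p + 2)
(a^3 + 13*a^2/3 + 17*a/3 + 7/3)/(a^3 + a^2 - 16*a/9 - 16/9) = 3*(3*a^2 + 10*a + 7)/(9*a^2 - 16)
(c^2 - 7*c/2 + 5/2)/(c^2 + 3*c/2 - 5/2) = (2*c - 5)/(2*c + 5)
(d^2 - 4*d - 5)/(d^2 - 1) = (d - 5)/(d - 1)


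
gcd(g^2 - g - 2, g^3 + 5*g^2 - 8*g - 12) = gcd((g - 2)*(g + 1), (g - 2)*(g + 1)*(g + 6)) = g^2 - g - 2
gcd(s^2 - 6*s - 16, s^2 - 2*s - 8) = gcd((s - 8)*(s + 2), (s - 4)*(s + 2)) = s + 2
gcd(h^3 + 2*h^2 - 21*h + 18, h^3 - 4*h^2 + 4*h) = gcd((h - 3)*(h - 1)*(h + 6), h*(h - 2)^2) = 1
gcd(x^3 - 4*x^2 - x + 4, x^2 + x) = x + 1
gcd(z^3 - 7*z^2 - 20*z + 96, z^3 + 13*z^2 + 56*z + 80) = z + 4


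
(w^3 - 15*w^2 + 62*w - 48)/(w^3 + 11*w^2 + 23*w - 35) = (w^2 - 14*w + 48)/(w^2 + 12*w + 35)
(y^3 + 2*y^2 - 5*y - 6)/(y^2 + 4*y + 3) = y - 2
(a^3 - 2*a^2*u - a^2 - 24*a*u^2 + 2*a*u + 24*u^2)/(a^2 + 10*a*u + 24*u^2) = (a^2 - 6*a*u - a + 6*u)/(a + 6*u)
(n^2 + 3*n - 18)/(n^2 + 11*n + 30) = (n - 3)/(n + 5)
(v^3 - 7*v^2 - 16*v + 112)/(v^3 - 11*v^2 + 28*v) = (v + 4)/v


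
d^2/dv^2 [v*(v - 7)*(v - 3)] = 6*v - 20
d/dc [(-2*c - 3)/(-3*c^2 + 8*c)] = 6*(-c^2 - 3*c + 4)/(c^2*(9*c^2 - 48*c + 64))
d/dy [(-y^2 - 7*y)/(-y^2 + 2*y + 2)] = (-9*y^2 - 4*y - 14)/(y^4 - 4*y^3 + 8*y + 4)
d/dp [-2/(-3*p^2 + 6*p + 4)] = 12*(1 - p)/(-3*p^2 + 6*p + 4)^2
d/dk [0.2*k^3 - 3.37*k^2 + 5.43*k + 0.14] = 0.6*k^2 - 6.74*k + 5.43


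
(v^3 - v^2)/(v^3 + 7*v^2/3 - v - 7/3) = 3*v^2/(3*v^2 + 10*v + 7)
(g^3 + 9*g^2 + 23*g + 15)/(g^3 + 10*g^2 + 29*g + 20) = (g + 3)/(g + 4)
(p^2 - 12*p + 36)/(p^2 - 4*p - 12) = (p - 6)/(p + 2)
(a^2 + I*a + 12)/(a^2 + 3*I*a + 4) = (a - 3*I)/(a - I)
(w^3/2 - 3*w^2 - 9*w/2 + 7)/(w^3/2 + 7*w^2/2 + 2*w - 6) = (w - 7)/(w + 6)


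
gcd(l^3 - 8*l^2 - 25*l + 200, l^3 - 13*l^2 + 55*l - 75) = l - 5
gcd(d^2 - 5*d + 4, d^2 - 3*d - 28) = 1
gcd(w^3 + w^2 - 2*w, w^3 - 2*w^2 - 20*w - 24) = w + 2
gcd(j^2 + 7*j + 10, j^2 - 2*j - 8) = j + 2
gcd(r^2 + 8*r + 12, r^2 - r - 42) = r + 6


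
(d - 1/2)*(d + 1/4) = d^2 - d/4 - 1/8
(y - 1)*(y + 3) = y^2 + 2*y - 3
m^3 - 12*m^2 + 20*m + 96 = (m - 8)*(m - 6)*(m + 2)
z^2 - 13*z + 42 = (z - 7)*(z - 6)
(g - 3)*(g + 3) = g^2 - 9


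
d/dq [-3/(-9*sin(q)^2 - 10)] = -108*sin(2*q)/(9*cos(2*q) - 29)^2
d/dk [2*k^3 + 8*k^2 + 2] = 2*k*(3*k + 8)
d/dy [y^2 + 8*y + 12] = 2*y + 8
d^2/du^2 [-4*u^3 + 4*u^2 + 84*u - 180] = 8 - 24*u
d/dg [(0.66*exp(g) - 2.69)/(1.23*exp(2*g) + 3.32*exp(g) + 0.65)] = (-0.8118*exp(2*g) + 6.6174*exp(g) + 9.3598)*exp(g)/(1.5129*exp(4*g) + 8.1672*exp(3*g) + 12.6214*exp(2*g) + 4.316*exp(g) + 0.4225)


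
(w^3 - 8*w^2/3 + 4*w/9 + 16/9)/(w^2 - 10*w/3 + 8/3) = w + 2/3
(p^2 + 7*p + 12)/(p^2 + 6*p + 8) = (p + 3)/(p + 2)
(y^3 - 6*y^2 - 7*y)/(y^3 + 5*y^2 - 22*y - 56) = y*(y^2 - 6*y - 7)/(y^3 + 5*y^2 - 22*y - 56)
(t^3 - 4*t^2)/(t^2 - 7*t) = t*(t - 4)/(t - 7)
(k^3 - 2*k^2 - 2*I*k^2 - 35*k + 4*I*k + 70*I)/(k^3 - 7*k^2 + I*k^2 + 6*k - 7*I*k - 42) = (k + 5)/(k + 3*I)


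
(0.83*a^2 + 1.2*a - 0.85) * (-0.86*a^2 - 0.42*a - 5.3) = -0.7138*a^4 - 1.3806*a^3 - 4.172*a^2 - 6.003*a + 4.505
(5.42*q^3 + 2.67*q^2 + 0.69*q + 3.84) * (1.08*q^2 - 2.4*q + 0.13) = 5.8536*q^5 - 10.1244*q^4 - 4.9582*q^3 + 2.8383*q^2 - 9.1263*q + 0.4992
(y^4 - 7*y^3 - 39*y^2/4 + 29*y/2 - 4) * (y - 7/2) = y^5 - 21*y^4/2 + 59*y^3/4 + 389*y^2/8 - 219*y/4 + 14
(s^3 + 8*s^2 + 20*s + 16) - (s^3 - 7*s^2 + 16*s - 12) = 15*s^2 + 4*s + 28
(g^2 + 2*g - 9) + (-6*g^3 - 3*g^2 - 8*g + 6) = -6*g^3 - 2*g^2 - 6*g - 3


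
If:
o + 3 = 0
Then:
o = -3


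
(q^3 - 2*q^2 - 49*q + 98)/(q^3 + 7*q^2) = 1 - 9/q + 14/q^2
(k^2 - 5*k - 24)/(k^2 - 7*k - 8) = (k + 3)/(k + 1)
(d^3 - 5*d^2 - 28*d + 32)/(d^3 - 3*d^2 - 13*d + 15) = (d^2 - 4*d - 32)/(d^2 - 2*d - 15)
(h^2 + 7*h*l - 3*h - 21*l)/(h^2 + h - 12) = (h + 7*l)/(h + 4)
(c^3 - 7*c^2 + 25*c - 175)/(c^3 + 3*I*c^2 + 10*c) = (c^2 - c*(7 + 5*I) + 35*I)/(c*(c - 2*I))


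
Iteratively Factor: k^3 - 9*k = (k + 3)*(k^2 - 3*k) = k*(k + 3)*(k - 3)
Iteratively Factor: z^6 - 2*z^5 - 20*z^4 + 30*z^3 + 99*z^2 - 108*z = (z + 3)*(z^5 - 5*z^4 - 5*z^3 + 45*z^2 - 36*z) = (z - 4)*(z + 3)*(z^4 - z^3 - 9*z^2 + 9*z) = (z - 4)*(z + 3)^2*(z^3 - 4*z^2 + 3*z) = z*(z - 4)*(z + 3)^2*(z^2 - 4*z + 3) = z*(z - 4)*(z - 1)*(z + 3)^2*(z - 3)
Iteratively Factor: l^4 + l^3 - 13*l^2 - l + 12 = (l + 4)*(l^3 - 3*l^2 - l + 3) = (l - 1)*(l + 4)*(l^2 - 2*l - 3) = (l - 1)*(l + 1)*(l + 4)*(l - 3)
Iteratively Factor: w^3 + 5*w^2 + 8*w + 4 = (w + 1)*(w^2 + 4*w + 4) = (w + 1)*(w + 2)*(w + 2)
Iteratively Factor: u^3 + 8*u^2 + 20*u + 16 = (u + 2)*(u^2 + 6*u + 8) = (u + 2)^2*(u + 4)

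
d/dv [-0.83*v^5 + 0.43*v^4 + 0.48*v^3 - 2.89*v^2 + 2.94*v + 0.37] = -4.15*v^4 + 1.72*v^3 + 1.44*v^2 - 5.78*v + 2.94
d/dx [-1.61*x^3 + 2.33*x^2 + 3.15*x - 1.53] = -4.83*x^2 + 4.66*x + 3.15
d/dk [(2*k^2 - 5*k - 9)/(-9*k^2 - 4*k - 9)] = (-53*k^2 - 198*k + 9)/(81*k^4 + 72*k^3 + 178*k^2 + 72*k + 81)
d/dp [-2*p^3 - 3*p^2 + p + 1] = -6*p^2 - 6*p + 1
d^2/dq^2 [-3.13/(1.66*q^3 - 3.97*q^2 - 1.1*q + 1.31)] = ((31.1748*q - 24.8522)*(1.66*q^3 - 3.97*q^2 - 1.1*q + 1.31) - 3.13*(-9.96*q^2 + 15.88*q + 2.2)*(-4.98*q^2 + 7.94*q + 1.1))/(1.66*q^3 - 3.97*q^2 - 1.1*q + 1.31)^3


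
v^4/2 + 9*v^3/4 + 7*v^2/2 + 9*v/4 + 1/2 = (v/2 + 1/2)*(v + 1/2)*(v + 1)*(v + 2)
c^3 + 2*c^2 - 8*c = c*(c - 2)*(c + 4)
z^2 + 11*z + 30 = (z + 5)*(z + 6)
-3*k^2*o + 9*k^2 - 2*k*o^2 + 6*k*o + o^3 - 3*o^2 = (-3*k + o)*(k + o)*(o - 3)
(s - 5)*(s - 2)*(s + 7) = s^3 - 39*s + 70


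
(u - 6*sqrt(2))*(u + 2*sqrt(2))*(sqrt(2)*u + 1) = sqrt(2)*u^3 - 7*u^2 - 28*sqrt(2)*u - 24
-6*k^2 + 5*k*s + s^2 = (-k + s)*(6*k + s)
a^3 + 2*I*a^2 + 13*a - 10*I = (a - 2*I)*(a - I)*(a + 5*I)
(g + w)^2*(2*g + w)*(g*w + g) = 2*g^4*w + 2*g^4 + 5*g^3*w^2 + 5*g^3*w + 4*g^2*w^3 + 4*g^2*w^2 + g*w^4 + g*w^3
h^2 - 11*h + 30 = (h - 6)*(h - 5)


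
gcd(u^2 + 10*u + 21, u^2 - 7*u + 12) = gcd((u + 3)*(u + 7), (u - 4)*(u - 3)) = 1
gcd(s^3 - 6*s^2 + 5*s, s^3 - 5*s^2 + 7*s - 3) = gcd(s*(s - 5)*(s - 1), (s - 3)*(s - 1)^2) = s - 1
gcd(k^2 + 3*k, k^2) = k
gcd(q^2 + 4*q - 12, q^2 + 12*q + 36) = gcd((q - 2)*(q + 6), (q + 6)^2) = q + 6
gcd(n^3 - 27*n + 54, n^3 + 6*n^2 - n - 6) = n + 6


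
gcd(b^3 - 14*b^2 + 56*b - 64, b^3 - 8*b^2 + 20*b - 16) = b^2 - 6*b + 8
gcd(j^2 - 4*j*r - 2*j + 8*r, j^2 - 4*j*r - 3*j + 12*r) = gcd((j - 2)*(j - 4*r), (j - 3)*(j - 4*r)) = -j + 4*r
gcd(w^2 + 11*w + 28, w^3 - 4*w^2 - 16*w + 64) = w + 4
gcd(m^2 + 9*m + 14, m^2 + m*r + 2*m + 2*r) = m + 2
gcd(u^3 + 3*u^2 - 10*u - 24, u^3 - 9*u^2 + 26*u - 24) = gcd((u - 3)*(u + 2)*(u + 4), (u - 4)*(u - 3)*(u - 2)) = u - 3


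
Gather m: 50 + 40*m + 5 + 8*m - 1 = 48*m + 54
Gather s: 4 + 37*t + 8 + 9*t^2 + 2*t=9*t^2 + 39*t + 12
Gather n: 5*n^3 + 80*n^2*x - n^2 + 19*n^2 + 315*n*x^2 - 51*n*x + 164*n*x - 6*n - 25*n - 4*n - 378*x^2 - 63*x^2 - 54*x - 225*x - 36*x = 5*n^3 + n^2*(80*x + 18) + n*(315*x^2 + 113*x - 35) - 441*x^2 - 315*x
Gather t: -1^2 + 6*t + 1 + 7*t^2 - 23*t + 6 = 7*t^2 - 17*t + 6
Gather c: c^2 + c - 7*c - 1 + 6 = c^2 - 6*c + 5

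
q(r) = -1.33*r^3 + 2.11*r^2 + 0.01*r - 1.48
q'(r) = -3.99*r^2 + 4.22*r + 0.01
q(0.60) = -1.00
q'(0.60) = 1.11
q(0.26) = -1.36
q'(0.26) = 0.84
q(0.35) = -1.28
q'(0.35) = 1.00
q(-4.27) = 140.50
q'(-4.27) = -90.76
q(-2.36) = 27.73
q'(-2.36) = -32.17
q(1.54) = -1.32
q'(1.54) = -2.95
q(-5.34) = 261.16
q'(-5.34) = -136.30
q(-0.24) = -1.34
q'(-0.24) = -1.23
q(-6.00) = 361.70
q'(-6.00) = -168.95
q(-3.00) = 53.39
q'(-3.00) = -48.56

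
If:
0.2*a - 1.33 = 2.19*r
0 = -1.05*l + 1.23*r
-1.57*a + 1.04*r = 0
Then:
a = -0.43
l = -0.76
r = -0.65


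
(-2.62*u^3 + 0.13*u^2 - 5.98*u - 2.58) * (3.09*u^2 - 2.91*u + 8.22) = -8.0958*u^5 + 8.0259*u^4 - 40.3929*u^3 + 10.4982*u^2 - 41.6478*u - 21.2076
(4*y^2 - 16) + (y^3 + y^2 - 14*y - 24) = y^3 + 5*y^2 - 14*y - 40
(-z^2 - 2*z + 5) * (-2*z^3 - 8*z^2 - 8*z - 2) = 2*z^5 + 12*z^4 + 14*z^3 - 22*z^2 - 36*z - 10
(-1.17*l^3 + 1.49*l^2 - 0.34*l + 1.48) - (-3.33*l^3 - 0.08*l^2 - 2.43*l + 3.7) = 2.16*l^3 + 1.57*l^2 + 2.09*l - 2.22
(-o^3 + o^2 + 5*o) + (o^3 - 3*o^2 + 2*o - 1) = -2*o^2 + 7*o - 1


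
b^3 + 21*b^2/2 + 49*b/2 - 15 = (b - 1/2)*(b + 5)*(b + 6)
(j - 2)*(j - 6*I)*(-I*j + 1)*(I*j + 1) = j^4 - 2*j^3 - 6*I*j^3 + j^2 + 12*I*j^2 - 2*j - 6*I*j + 12*I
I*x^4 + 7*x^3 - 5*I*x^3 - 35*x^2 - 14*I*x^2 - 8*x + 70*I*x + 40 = (x - 5)*(x - 4*I)*(x - 2*I)*(I*x + 1)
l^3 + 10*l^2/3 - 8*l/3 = l*(l - 2/3)*(l + 4)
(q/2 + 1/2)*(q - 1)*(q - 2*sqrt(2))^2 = q^4/2 - 2*sqrt(2)*q^3 + 7*q^2/2 + 2*sqrt(2)*q - 4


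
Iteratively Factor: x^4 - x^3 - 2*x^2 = (x - 2)*(x^3 + x^2) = x*(x - 2)*(x^2 + x) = x^2*(x - 2)*(x + 1)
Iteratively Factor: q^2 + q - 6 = (q + 3)*(q - 2)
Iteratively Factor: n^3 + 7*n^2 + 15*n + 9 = (n + 1)*(n^2 + 6*n + 9) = (n + 1)*(n + 3)*(n + 3)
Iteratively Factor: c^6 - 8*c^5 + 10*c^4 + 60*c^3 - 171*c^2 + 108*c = (c - 3)*(c^5 - 5*c^4 - 5*c^3 + 45*c^2 - 36*c) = (c - 3)^2*(c^4 - 2*c^3 - 11*c^2 + 12*c) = (c - 3)^2*(c + 3)*(c^3 - 5*c^2 + 4*c) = (c - 3)^2*(c - 1)*(c + 3)*(c^2 - 4*c) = c*(c - 3)^2*(c - 1)*(c + 3)*(c - 4)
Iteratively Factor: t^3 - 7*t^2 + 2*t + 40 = (t + 2)*(t^2 - 9*t + 20) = (t - 4)*(t + 2)*(t - 5)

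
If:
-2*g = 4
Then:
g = -2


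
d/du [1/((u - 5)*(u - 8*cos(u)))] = ((5 - u)*(u - 8*cos(u)) - (u - 5)^2*(8*sin(u) + 1))/((u - 5)^3*(u - 8*cos(u))^2)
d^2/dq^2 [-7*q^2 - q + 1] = -14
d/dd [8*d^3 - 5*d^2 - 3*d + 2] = 24*d^2 - 10*d - 3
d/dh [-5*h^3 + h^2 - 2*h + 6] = -15*h^2 + 2*h - 2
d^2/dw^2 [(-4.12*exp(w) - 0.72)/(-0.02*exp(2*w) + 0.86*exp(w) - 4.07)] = (0.001648*exp(4*w) + 0.072016*exp(3*w) - 2.04936*exp(2*w) + 14.718904*exp(w) + 70.767532)*exp(w)/(8.0e-6*exp(6*w) - 0.001032*exp(5*w) + 0.04926*exp(4*w) - 1.05608*exp(3*w) + 10.02441*exp(2*w) - 42.737442*exp(w) + 67.419143)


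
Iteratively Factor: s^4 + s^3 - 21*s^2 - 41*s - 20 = (s + 1)*(s^3 - 21*s - 20) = (s - 5)*(s + 1)*(s^2 + 5*s + 4) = (s - 5)*(s + 1)^2*(s + 4)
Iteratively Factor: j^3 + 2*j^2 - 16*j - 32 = (j + 2)*(j^2 - 16) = (j + 2)*(j + 4)*(j - 4)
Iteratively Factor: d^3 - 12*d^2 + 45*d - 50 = (d - 5)*(d^2 - 7*d + 10) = (d - 5)*(d - 2)*(d - 5)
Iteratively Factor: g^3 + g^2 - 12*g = (g - 3)*(g^2 + 4*g) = g*(g - 3)*(g + 4)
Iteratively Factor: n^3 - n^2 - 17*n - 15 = (n + 1)*(n^2 - 2*n - 15) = (n + 1)*(n + 3)*(n - 5)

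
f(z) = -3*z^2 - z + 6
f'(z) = -6*z - 1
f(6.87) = -142.46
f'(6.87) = -42.22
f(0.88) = 2.80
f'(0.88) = -6.28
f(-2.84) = -15.36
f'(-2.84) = 16.04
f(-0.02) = 6.02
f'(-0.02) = -0.88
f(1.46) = -1.85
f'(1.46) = -9.76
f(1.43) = -1.56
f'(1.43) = -9.58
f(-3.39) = -25.09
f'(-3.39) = 19.34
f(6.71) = -135.78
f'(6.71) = -41.26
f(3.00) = -24.00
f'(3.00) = -19.00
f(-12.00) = -414.00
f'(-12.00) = 71.00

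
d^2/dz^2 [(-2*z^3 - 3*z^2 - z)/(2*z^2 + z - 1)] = -8/(8*z^3 - 12*z^2 + 6*z - 1)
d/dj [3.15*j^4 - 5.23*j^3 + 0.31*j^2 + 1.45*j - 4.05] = 12.6*j^3 - 15.69*j^2 + 0.62*j + 1.45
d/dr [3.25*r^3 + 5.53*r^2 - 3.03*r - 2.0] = 9.75*r^2 + 11.06*r - 3.03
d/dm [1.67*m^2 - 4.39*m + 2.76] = 3.34*m - 4.39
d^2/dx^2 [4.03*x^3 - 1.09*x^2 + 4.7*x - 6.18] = 24.18*x - 2.18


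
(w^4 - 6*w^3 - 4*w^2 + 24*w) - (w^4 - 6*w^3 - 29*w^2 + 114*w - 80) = 25*w^2 - 90*w + 80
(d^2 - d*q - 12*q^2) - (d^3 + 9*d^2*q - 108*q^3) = -d^3 - 9*d^2*q + d^2 - d*q + 108*q^3 - 12*q^2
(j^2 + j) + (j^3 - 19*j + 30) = j^3 + j^2 - 18*j + 30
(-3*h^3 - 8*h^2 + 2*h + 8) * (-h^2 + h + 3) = 3*h^5 + 5*h^4 - 19*h^3 - 30*h^2 + 14*h + 24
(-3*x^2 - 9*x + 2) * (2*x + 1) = -6*x^3 - 21*x^2 - 5*x + 2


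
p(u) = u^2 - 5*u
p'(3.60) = 2.20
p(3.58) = -5.08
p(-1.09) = 6.64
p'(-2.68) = -10.36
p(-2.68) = 20.58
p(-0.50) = 2.75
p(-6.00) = 66.00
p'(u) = 2*u - 5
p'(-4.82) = -14.64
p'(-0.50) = -6.00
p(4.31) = -2.97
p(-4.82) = 47.33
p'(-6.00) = -17.00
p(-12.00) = 204.00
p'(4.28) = 3.56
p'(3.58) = 2.16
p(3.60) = -5.04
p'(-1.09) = -7.18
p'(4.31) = 3.62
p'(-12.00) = -29.00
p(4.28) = -3.08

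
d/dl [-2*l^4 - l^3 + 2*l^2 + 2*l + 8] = -8*l^3 - 3*l^2 + 4*l + 2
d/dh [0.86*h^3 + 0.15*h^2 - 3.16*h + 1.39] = 2.58*h^2 + 0.3*h - 3.16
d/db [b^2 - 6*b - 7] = 2*b - 6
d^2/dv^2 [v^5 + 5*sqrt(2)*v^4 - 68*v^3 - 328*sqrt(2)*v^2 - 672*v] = 20*v^3 + 60*sqrt(2)*v^2 - 408*v - 656*sqrt(2)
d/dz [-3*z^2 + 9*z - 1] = 9 - 6*z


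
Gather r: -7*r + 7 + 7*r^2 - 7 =7*r^2 - 7*r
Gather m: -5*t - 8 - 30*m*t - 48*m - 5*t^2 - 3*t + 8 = m*(-30*t - 48) - 5*t^2 - 8*t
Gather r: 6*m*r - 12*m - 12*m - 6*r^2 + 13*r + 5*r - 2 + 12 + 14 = -24*m - 6*r^2 + r*(6*m + 18) + 24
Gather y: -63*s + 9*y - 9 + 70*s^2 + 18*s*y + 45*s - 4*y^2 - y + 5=70*s^2 - 18*s - 4*y^2 + y*(18*s + 8) - 4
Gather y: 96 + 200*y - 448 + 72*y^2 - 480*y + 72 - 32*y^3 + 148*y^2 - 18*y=-32*y^3 + 220*y^2 - 298*y - 280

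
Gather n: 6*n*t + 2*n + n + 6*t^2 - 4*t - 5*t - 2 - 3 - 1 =n*(6*t + 3) + 6*t^2 - 9*t - 6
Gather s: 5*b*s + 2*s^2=5*b*s + 2*s^2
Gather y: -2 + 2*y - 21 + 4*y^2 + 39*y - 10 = 4*y^2 + 41*y - 33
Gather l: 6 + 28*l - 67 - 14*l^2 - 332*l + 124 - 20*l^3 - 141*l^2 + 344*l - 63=-20*l^3 - 155*l^2 + 40*l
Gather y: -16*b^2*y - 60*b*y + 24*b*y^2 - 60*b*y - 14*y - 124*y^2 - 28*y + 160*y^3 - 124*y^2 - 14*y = 160*y^3 + y^2*(24*b - 248) + y*(-16*b^2 - 120*b - 56)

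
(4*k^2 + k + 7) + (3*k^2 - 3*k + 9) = 7*k^2 - 2*k + 16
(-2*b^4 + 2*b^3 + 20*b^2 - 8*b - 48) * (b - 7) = -2*b^5 + 16*b^4 + 6*b^3 - 148*b^2 + 8*b + 336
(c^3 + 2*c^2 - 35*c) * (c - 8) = c^4 - 6*c^3 - 51*c^2 + 280*c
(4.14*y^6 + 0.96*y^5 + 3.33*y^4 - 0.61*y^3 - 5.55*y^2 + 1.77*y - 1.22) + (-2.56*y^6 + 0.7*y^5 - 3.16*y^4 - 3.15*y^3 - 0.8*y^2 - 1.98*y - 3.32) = 1.58*y^6 + 1.66*y^5 + 0.17*y^4 - 3.76*y^3 - 6.35*y^2 - 0.21*y - 4.54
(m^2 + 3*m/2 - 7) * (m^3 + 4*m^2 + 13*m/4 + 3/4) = m^5 + 11*m^4/2 + 9*m^3/4 - 179*m^2/8 - 173*m/8 - 21/4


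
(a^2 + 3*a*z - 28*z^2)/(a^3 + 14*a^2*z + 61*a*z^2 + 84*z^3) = (a - 4*z)/(a^2 + 7*a*z + 12*z^2)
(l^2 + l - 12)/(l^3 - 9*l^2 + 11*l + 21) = (l + 4)/(l^2 - 6*l - 7)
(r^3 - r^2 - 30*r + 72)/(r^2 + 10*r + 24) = (r^2 - 7*r + 12)/(r + 4)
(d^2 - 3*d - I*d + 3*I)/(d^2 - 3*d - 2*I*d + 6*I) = (d - I)/(d - 2*I)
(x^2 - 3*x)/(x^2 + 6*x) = (x - 3)/(x + 6)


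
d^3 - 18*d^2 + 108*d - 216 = (d - 6)^3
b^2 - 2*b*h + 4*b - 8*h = (b + 4)*(b - 2*h)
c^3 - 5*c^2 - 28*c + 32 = (c - 8)*(c - 1)*(c + 4)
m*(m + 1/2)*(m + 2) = m^3 + 5*m^2/2 + m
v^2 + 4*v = v*(v + 4)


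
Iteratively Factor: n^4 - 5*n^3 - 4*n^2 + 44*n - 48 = (n + 3)*(n^3 - 8*n^2 + 20*n - 16) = (n - 2)*(n + 3)*(n^2 - 6*n + 8) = (n - 2)^2*(n + 3)*(n - 4)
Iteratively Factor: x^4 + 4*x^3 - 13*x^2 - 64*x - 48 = (x - 4)*(x^3 + 8*x^2 + 19*x + 12) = (x - 4)*(x + 4)*(x^2 + 4*x + 3) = (x - 4)*(x + 3)*(x + 4)*(x + 1)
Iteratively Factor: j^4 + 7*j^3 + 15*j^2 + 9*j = (j)*(j^3 + 7*j^2 + 15*j + 9) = j*(j + 3)*(j^2 + 4*j + 3) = j*(j + 3)^2*(j + 1)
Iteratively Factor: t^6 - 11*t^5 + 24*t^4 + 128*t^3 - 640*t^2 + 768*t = (t - 3)*(t^5 - 8*t^4 + 128*t^2 - 256*t) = (t - 4)*(t - 3)*(t^4 - 4*t^3 - 16*t^2 + 64*t) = t*(t - 4)*(t - 3)*(t^3 - 4*t^2 - 16*t + 64) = t*(t - 4)^2*(t - 3)*(t^2 - 16) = t*(t - 4)^2*(t - 3)*(t + 4)*(t - 4)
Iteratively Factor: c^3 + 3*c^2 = (c)*(c^2 + 3*c) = c^2*(c + 3)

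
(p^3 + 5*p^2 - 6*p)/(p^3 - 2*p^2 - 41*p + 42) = p/(p - 7)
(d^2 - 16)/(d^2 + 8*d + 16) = (d - 4)/(d + 4)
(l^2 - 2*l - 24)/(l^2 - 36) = (l + 4)/(l + 6)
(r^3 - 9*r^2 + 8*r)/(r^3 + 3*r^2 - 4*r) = (r - 8)/(r + 4)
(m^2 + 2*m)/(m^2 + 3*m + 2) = m/(m + 1)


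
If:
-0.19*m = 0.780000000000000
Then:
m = -4.11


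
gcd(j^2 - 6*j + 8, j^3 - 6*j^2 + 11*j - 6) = j - 2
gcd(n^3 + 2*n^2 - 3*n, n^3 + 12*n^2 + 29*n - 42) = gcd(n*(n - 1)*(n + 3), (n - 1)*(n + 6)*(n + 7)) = n - 1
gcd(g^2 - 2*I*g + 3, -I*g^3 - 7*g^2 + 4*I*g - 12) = g + I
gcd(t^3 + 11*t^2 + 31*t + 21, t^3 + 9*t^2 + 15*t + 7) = t^2 + 8*t + 7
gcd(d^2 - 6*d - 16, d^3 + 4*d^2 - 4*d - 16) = d + 2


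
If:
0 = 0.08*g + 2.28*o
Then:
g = -28.5*o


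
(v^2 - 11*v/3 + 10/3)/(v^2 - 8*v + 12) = (v - 5/3)/(v - 6)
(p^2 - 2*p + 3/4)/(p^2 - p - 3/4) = (2*p - 1)/(2*p + 1)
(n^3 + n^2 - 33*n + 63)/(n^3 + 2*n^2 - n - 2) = (n^3 + n^2 - 33*n + 63)/(n^3 + 2*n^2 - n - 2)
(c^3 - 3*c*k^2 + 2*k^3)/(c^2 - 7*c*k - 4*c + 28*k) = (c^3 - 3*c*k^2 + 2*k^3)/(c^2 - 7*c*k - 4*c + 28*k)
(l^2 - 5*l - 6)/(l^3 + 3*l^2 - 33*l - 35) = (l - 6)/(l^2 + 2*l - 35)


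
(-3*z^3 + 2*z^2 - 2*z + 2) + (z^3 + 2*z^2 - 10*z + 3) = -2*z^3 + 4*z^2 - 12*z + 5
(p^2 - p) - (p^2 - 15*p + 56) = 14*p - 56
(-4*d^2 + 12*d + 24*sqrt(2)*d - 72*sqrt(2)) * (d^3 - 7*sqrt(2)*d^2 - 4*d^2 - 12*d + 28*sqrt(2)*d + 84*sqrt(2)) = -4*d^5 + 28*d^4 + 52*sqrt(2)*d^4 - 364*sqrt(2)*d^3 - 336*d^3 + 2208*d^2 + 1872*sqrt(2)*d - 12096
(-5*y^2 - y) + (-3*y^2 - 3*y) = -8*y^2 - 4*y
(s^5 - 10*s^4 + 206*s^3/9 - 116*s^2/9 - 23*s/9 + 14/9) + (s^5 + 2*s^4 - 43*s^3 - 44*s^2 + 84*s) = 2*s^5 - 8*s^4 - 181*s^3/9 - 512*s^2/9 + 733*s/9 + 14/9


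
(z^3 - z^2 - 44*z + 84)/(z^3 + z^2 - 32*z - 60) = (z^2 + 5*z - 14)/(z^2 + 7*z + 10)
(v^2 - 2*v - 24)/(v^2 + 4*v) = (v - 6)/v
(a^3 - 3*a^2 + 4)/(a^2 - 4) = (a^2 - a - 2)/(a + 2)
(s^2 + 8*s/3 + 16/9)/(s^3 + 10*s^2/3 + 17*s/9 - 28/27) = 3*(3*s + 4)/(9*s^2 + 18*s - 7)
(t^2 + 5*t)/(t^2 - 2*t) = (t + 5)/(t - 2)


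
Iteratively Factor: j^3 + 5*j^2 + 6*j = (j + 3)*(j^2 + 2*j) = (j + 2)*(j + 3)*(j)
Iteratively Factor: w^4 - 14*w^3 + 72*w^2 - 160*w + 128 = (w - 2)*(w^3 - 12*w^2 + 48*w - 64) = (w - 4)*(w - 2)*(w^2 - 8*w + 16) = (w - 4)^2*(w - 2)*(w - 4)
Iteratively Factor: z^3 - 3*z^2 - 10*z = (z - 5)*(z^2 + 2*z) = (z - 5)*(z + 2)*(z)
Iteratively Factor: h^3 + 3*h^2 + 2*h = (h + 1)*(h^2 + 2*h) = (h + 1)*(h + 2)*(h)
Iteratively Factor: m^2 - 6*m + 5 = (m - 5)*(m - 1)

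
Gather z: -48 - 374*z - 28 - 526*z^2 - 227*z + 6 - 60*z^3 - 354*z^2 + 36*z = -60*z^3 - 880*z^2 - 565*z - 70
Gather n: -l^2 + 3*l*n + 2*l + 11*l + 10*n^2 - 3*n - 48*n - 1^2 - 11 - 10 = -l^2 + 13*l + 10*n^2 + n*(3*l - 51) - 22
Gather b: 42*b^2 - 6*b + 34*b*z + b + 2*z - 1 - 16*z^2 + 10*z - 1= 42*b^2 + b*(34*z - 5) - 16*z^2 + 12*z - 2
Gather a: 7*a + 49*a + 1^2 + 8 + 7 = 56*a + 16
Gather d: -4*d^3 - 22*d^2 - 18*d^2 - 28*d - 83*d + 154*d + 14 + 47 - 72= -4*d^3 - 40*d^2 + 43*d - 11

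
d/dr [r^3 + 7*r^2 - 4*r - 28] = 3*r^2 + 14*r - 4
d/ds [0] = 0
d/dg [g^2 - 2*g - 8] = 2*g - 2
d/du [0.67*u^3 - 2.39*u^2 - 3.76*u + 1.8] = 2.01*u^2 - 4.78*u - 3.76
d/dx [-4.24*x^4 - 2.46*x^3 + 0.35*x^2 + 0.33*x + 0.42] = -16.96*x^3 - 7.38*x^2 + 0.7*x + 0.33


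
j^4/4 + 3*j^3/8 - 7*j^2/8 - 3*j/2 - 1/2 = (j/4 + 1/4)*(j - 2)*(j + 1/2)*(j + 2)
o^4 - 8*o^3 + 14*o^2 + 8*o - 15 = (o - 5)*(o - 3)*(o - 1)*(o + 1)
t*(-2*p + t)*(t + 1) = -2*p*t^2 - 2*p*t + t^3 + t^2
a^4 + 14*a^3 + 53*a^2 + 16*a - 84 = (a - 1)*(a + 2)*(a + 6)*(a + 7)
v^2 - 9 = (v - 3)*(v + 3)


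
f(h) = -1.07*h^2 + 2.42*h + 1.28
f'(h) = 2.42 - 2.14*h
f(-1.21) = -3.21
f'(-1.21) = 5.01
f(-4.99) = -37.44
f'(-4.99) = 13.10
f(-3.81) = -23.47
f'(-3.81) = 10.57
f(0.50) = 2.22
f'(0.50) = 1.35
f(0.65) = 2.40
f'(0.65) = 1.03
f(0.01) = 1.30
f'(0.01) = 2.40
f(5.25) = -15.51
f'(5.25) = -8.82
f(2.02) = 1.80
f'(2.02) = -1.90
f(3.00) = -1.09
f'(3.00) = -4.00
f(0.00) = 1.28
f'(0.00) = 2.42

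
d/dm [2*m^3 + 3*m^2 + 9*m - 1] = 6*m^2 + 6*m + 9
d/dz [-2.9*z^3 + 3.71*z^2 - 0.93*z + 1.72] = -8.7*z^2 + 7.42*z - 0.93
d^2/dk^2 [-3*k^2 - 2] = -6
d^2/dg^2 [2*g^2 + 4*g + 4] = 4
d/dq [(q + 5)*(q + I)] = 2*q + 5 + I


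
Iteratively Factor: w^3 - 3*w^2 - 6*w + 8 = (w - 1)*(w^2 - 2*w - 8) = (w - 4)*(w - 1)*(w + 2)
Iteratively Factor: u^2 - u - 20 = (u + 4)*(u - 5)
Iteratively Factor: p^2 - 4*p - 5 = (p - 5)*(p + 1)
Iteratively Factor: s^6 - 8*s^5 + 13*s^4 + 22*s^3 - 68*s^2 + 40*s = (s - 2)*(s^5 - 6*s^4 + s^3 + 24*s^2 - 20*s) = s*(s - 2)*(s^4 - 6*s^3 + s^2 + 24*s - 20) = s*(s - 2)^2*(s^3 - 4*s^2 - 7*s + 10) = s*(s - 5)*(s - 2)^2*(s^2 + s - 2) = s*(s - 5)*(s - 2)^2*(s + 2)*(s - 1)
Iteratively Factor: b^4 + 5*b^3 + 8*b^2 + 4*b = (b)*(b^3 + 5*b^2 + 8*b + 4) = b*(b + 2)*(b^2 + 3*b + 2) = b*(b + 1)*(b + 2)*(b + 2)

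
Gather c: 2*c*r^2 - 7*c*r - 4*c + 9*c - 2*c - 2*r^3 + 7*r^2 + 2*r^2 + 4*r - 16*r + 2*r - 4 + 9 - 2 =c*(2*r^2 - 7*r + 3) - 2*r^3 + 9*r^2 - 10*r + 3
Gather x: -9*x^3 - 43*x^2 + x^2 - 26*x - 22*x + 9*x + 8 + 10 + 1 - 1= -9*x^3 - 42*x^2 - 39*x + 18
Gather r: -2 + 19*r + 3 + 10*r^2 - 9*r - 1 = 10*r^2 + 10*r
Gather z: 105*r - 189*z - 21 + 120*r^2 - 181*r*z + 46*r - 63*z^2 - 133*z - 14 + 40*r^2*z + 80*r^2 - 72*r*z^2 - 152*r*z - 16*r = 200*r^2 + 135*r + z^2*(-72*r - 63) + z*(40*r^2 - 333*r - 322) - 35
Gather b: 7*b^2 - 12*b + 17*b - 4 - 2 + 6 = 7*b^2 + 5*b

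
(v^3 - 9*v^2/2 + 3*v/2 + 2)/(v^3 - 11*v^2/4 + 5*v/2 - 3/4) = 2*(2*v^2 - 7*v - 4)/(4*v^2 - 7*v + 3)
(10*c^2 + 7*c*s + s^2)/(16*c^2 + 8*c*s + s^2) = (10*c^2 + 7*c*s + s^2)/(16*c^2 + 8*c*s + s^2)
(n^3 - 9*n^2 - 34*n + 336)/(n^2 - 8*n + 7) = (n^2 - 2*n - 48)/(n - 1)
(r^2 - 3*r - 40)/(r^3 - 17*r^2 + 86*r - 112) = (r + 5)/(r^2 - 9*r + 14)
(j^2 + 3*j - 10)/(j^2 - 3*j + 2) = (j + 5)/(j - 1)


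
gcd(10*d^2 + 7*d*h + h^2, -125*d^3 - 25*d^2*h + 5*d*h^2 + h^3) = 5*d + h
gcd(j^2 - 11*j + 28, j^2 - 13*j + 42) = j - 7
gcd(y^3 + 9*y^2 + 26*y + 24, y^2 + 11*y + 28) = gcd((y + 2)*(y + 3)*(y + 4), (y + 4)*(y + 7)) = y + 4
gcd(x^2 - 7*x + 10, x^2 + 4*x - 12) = x - 2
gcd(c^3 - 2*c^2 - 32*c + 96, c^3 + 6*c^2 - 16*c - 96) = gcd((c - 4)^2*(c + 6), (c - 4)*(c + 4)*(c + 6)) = c^2 + 2*c - 24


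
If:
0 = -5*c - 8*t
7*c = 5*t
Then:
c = 0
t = 0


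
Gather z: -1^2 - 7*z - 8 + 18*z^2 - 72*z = 18*z^2 - 79*z - 9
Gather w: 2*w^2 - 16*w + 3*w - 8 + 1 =2*w^2 - 13*w - 7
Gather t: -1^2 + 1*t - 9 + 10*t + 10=11*t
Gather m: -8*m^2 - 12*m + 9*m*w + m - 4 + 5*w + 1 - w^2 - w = -8*m^2 + m*(9*w - 11) - w^2 + 4*w - 3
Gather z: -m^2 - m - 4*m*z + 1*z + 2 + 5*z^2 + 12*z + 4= -m^2 - m + 5*z^2 + z*(13 - 4*m) + 6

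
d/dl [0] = 0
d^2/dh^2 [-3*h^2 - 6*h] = -6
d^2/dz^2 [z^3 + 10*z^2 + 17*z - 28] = 6*z + 20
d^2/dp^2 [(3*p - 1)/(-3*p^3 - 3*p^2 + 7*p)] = 2*(-81*p^5 - 27*p^4 - 18*p^3 - 36*p^2 - 63*p + 49)/(p^3*(27*p^6 + 81*p^5 - 108*p^4 - 351*p^3 + 252*p^2 + 441*p - 343))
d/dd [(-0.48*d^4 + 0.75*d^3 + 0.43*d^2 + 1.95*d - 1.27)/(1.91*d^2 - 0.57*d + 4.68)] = (-1.8336*d^5 + 2.2533*d^4 - 9.8406*d^3 + 6.5604*d^2 + 8.8762*d + 8.4021)/(3.6481*d^4 - 2.1774*d^3 + 18.2025*d^2 - 5.3352*d + 21.9024)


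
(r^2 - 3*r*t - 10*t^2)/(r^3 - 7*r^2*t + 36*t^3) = (r - 5*t)/(r^2 - 9*r*t + 18*t^2)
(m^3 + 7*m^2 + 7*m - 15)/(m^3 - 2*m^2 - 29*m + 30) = (m + 3)/(m - 6)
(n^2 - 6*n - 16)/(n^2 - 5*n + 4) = (n^2 - 6*n - 16)/(n^2 - 5*n + 4)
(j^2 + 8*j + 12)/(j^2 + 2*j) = (j + 6)/j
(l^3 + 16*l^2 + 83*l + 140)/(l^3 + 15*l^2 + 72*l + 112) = (l + 5)/(l + 4)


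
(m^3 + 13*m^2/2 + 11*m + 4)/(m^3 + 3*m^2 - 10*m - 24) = (m + 1/2)/(m - 3)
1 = 1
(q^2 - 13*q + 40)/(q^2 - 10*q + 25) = (q - 8)/(q - 5)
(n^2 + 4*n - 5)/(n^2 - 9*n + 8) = (n + 5)/(n - 8)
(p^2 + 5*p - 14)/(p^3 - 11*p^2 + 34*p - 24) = (p^2 + 5*p - 14)/(p^3 - 11*p^2 + 34*p - 24)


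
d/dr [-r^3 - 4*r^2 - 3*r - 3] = -3*r^2 - 8*r - 3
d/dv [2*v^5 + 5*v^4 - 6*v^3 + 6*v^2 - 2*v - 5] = 10*v^4 + 20*v^3 - 18*v^2 + 12*v - 2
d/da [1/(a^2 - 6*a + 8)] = 2*(3 - a)/(a^2 - 6*a + 8)^2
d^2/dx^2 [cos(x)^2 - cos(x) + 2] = cos(x) - 2*cos(2*x)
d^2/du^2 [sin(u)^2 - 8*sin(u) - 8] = 8*sin(u) + 2*cos(2*u)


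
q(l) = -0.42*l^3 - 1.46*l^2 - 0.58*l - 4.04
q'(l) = -1.26*l^2 - 2.92*l - 0.58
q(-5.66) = 28.63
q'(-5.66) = -24.42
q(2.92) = -28.64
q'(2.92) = -19.85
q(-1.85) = -5.30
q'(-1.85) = 0.51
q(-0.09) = -4.00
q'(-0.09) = -0.33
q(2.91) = -28.44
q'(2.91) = -19.75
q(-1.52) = -5.06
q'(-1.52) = 0.95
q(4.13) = -60.93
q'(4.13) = -34.13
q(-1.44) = -4.98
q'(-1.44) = 1.01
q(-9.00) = 189.10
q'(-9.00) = -76.36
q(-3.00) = -4.10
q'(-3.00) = -3.16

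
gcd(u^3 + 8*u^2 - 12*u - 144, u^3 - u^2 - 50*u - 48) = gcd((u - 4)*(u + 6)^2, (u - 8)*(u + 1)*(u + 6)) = u + 6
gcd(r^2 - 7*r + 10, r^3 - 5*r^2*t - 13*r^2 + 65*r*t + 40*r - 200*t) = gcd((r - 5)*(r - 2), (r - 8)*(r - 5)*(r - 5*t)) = r - 5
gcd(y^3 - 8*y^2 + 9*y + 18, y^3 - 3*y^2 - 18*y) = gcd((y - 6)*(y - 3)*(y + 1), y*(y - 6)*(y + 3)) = y - 6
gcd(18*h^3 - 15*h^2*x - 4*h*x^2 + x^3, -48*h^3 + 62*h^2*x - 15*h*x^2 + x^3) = 6*h^2 - 7*h*x + x^2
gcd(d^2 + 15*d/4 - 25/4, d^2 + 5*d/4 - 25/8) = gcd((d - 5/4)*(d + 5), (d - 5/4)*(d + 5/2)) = d - 5/4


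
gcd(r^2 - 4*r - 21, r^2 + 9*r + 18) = r + 3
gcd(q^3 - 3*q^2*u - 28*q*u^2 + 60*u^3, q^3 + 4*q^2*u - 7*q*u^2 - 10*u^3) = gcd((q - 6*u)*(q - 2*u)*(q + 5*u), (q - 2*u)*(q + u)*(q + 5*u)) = q^2 + 3*q*u - 10*u^2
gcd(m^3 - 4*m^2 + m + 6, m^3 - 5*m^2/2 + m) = m - 2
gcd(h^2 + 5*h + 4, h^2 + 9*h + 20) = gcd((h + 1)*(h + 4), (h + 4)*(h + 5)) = h + 4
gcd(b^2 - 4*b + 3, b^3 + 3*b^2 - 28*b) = 1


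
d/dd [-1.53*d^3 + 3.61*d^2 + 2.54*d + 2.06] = -4.59*d^2 + 7.22*d + 2.54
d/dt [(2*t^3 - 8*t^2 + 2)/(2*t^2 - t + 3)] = 2*(2*t^4 - 2*t^3 + 13*t^2 - 28*t + 1)/(4*t^4 - 4*t^3 + 13*t^2 - 6*t + 9)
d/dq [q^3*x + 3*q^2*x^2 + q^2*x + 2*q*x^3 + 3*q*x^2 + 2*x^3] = x*(3*q^2 + 6*q*x + 2*q + 2*x^2 + 3*x)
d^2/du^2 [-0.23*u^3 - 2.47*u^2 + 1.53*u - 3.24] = -1.38*u - 4.94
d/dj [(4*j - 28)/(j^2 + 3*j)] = 4*(-j^2 + 14*j + 21)/(j^2*(j^2 + 6*j + 9))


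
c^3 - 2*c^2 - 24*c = c*(c - 6)*(c + 4)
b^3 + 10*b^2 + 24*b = b*(b + 4)*(b + 6)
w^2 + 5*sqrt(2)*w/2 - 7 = (w - sqrt(2))*(w + 7*sqrt(2)/2)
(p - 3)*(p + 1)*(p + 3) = p^3 + p^2 - 9*p - 9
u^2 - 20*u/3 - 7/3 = (u - 7)*(u + 1/3)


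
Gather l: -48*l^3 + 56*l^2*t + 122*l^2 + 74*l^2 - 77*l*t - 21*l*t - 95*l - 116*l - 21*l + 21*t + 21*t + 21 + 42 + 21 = -48*l^3 + l^2*(56*t + 196) + l*(-98*t - 232) + 42*t + 84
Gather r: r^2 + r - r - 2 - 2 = r^2 - 4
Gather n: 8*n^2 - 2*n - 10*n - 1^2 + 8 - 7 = 8*n^2 - 12*n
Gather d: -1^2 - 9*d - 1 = -9*d - 2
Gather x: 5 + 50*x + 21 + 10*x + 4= 60*x + 30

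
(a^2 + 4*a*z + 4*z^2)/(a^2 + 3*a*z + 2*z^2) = (a + 2*z)/(a + z)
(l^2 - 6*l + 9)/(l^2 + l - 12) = (l - 3)/(l + 4)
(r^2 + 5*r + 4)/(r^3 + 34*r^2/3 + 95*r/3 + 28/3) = 3*(r + 1)/(3*r^2 + 22*r + 7)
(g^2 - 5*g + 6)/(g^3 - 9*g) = (g - 2)/(g*(g + 3))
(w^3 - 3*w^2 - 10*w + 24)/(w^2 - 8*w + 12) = (w^2 - w - 12)/(w - 6)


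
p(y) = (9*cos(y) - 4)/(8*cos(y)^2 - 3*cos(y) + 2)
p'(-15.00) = -0.69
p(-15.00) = -1.22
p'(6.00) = 0.01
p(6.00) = 0.71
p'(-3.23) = 0.07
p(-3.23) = -1.00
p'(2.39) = 0.76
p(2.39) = -1.25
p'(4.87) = 4.73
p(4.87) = -1.50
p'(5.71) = 0.18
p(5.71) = 0.69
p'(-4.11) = 1.12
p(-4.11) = -1.45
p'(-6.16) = 0.00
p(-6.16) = 0.71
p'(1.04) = -2.68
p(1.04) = 0.22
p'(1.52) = -2.59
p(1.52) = -1.90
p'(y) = (16*sin(y)*cos(y) - 3*sin(y))*(9*cos(y) - 4)/(8*cos(y)^2 - 3*cos(y) + 2)^2 - 9*sin(y)/(8*cos(y)^2 - 3*cos(y) + 2)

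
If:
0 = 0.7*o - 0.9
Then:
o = 1.29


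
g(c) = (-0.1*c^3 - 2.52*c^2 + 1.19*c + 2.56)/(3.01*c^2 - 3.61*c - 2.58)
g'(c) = (3.61 - 6.02*c)*(-0.1*c^3 - 2.52*c^2 + 1.19*c + 2.56)/(3.01*c^2 - 3.61*c - 2.58)^2 + (-0.3*c^2 - 5.04*c + 1.19)/(3.01*c^2 - 3.61*c - 2.58) = (-0.301*c^4 + 0.722*c^3 + 6.2893*c^2 - 2.408*c + 6.1714)/(9.0601*c^4 - 21.7322*c^3 - 2.4995*c^2 + 18.6276*c + 6.6564)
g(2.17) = -2.06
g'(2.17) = 2.21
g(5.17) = -1.22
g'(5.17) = 0.01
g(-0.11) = -1.12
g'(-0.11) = 1.41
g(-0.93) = -0.19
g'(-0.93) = 1.14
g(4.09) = -1.26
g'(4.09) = 0.06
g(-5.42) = -0.59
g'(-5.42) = -0.02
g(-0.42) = -3.05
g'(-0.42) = 28.99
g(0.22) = -0.84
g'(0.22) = 0.57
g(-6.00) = -0.58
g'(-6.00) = -0.02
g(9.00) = -1.26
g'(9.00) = -0.02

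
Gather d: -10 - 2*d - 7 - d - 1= -3*d - 18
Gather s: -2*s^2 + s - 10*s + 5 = -2*s^2 - 9*s + 5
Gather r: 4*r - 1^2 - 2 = 4*r - 3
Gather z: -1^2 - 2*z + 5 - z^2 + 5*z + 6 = -z^2 + 3*z + 10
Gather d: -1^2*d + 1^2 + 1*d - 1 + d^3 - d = d^3 - d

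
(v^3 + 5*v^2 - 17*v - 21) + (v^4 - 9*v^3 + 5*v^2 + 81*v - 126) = v^4 - 8*v^3 + 10*v^2 + 64*v - 147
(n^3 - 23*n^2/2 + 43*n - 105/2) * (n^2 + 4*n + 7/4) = n^5 - 15*n^4/2 - 5*n^3/4 + 795*n^2/8 - 539*n/4 - 735/8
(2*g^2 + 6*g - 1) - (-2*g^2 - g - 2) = 4*g^2 + 7*g + 1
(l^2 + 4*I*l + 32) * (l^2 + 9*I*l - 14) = l^4 + 13*I*l^3 - 18*l^2 + 232*I*l - 448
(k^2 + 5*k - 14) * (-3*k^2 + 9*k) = -3*k^4 - 6*k^3 + 87*k^2 - 126*k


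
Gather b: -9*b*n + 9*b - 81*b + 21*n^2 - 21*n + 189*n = b*(-9*n - 72) + 21*n^2 + 168*n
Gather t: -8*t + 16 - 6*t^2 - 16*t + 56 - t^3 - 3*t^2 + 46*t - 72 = -t^3 - 9*t^2 + 22*t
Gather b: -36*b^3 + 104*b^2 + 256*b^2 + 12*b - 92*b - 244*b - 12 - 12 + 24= -36*b^3 + 360*b^2 - 324*b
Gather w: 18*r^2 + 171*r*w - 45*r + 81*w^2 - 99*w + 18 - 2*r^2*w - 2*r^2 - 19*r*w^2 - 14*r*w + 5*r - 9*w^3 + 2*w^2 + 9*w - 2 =16*r^2 - 40*r - 9*w^3 + w^2*(83 - 19*r) + w*(-2*r^2 + 157*r - 90) + 16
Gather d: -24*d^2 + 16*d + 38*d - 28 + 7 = -24*d^2 + 54*d - 21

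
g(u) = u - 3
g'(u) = 1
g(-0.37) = -3.37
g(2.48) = -0.52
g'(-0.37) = 1.00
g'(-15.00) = 1.00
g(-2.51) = -5.51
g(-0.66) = -3.66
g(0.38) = -2.62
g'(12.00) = 1.00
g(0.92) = -2.08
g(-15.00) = -18.00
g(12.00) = 9.00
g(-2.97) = -5.97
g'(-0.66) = 1.00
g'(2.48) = 1.00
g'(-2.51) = 1.00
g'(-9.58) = 1.00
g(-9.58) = -12.58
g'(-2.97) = 1.00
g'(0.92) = 1.00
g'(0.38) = 1.00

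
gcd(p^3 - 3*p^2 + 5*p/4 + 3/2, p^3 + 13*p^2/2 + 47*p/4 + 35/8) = p + 1/2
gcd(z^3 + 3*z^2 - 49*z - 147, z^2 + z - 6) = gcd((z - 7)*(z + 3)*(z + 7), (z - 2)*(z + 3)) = z + 3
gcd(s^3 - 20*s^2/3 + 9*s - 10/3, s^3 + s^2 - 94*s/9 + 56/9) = s - 2/3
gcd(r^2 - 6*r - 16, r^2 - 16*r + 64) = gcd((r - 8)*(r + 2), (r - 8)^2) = r - 8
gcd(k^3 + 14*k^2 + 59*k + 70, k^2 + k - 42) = k + 7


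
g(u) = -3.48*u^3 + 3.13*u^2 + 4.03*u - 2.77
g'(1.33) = -6.11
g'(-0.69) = -5.26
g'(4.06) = -142.64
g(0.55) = -0.19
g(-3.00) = 107.27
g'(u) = -10.44*u^2 + 6.26*u + 4.03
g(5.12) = -367.16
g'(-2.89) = -101.26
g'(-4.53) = -238.57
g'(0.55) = 4.31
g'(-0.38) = 0.14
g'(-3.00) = -108.71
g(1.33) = -0.06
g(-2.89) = 95.72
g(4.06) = -167.71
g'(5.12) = -237.60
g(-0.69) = -2.92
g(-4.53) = 366.70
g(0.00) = -2.77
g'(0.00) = 4.03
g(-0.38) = -3.66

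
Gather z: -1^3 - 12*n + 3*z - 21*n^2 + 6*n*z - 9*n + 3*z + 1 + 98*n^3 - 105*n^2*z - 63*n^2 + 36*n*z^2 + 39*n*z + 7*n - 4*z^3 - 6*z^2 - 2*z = 98*n^3 - 84*n^2 - 14*n - 4*z^3 + z^2*(36*n - 6) + z*(-105*n^2 + 45*n + 4)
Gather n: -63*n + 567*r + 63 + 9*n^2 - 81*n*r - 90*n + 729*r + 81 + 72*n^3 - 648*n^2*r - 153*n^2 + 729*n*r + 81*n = 72*n^3 + n^2*(-648*r - 144) + n*(648*r - 72) + 1296*r + 144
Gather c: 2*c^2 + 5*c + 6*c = 2*c^2 + 11*c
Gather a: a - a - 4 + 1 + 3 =0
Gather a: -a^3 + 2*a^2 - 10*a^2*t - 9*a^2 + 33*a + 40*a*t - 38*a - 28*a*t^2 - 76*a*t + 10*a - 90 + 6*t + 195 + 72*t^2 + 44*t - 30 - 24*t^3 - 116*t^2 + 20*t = -a^3 + a^2*(-10*t - 7) + a*(-28*t^2 - 36*t + 5) - 24*t^3 - 44*t^2 + 70*t + 75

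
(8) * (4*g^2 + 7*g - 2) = 32*g^2 + 56*g - 16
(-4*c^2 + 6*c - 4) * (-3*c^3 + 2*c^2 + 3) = 12*c^5 - 26*c^4 + 24*c^3 - 20*c^2 + 18*c - 12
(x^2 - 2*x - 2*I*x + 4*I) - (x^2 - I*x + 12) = -2*x - I*x - 12 + 4*I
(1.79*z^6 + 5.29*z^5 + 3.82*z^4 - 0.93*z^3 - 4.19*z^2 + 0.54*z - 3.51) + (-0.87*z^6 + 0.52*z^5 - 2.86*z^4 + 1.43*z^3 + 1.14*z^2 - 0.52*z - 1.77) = 0.92*z^6 + 5.81*z^5 + 0.96*z^4 + 0.5*z^3 - 3.05*z^2 + 0.02*z - 5.28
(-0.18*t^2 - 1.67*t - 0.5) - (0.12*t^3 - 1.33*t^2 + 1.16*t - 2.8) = -0.12*t^3 + 1.15*t^2 - 2.83*t + 2.3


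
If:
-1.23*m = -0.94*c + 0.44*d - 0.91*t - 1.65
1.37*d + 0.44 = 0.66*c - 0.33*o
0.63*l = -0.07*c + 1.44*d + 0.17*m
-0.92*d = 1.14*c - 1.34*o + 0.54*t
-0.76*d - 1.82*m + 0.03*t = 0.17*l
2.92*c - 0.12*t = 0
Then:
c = -0.07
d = -0.15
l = -0.31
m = 0.06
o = -0.86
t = -1.73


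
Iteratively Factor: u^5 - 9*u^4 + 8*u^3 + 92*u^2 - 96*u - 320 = (u + 2)*(u^4 - 11*u^3 + 30*u^2 + 32*u - 160) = (u - 4)*(u + 2)*(u^3 - 7*u^2 + 2*u + 40) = (u - 4)^2*(u + 2)*(u^2 - 3*u - 10) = (u - 5)*(u - 4)^2*(u + 2)*(u + 2)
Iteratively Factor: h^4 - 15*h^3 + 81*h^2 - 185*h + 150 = (h - 5)*(h^3 - 10*h^2 + 31*h - 30) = (h - 5)^2*(h^2 - 5*h + 6) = (h - 5)^2*(h - 2)*(h - 3)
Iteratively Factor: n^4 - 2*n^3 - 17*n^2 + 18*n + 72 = (n + 2)*(n^3 - 4*n^2 - 9*n + 36) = (n - 3)*(n + 2)*(n^2 - n - 12) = (n - 3)*(n + 2)*(n + 3)*(n - 4)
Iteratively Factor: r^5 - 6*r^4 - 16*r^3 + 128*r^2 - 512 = (r - 4)*(r^4 - 2*r^3 - 24*r^2 + 32*r + 128) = (r - 4)*(r + 2)*(r^3 - 4*r^2 - 16*r + 64) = (r - 4)*(r + 2)*(r + 4)*(r^2 - 8*r + 16) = (r - 4)^2*(r + 2)*(r + 4)*(r - 4)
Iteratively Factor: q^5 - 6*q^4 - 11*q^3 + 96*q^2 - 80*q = (q - 5)*(q^4 - q^3 - 16*q^2 + 16*q) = (q - 5)*(q + 4)*(q^3 - 5*q^2 + 4*q) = (q - 5)*(q - 1)*(q + 4)*(q^2 - 4*q) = q*(q - 5)*(q - 1)*(q + 4)*(q - 4)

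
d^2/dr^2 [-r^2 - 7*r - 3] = -2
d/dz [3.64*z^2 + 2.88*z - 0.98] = 7.28*z + 2.88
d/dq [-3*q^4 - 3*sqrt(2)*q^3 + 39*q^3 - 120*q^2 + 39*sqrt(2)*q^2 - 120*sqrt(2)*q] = -12*q^3 - 9*sqrt(2)*q^2 + 117*q^2 - 240*q + 78*sqrt(2)*q - 120*sqrt(2)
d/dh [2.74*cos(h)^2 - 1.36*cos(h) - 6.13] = (1.36 - 5.48*cos(h))*sin(h)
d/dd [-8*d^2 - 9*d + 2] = -16*d - 9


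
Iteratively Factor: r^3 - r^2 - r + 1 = (r + 1)*(r^2 - 2*r + 1) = (r - 1)*(r + 1)*(r - 1)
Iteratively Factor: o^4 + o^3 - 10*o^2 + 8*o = (o - 2)*(o^3 + 3*o^2 - 4*o) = (o - 2)*(o - 1)*(o^2 + 4*o) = o*(o - 2)*(o - 1)*(o + 4)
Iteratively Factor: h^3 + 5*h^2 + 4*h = (h + 1)*(h^2 + 4*h) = (h + 1)*(h + 4)*(h)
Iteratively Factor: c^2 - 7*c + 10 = (c - 5)*(c - 2)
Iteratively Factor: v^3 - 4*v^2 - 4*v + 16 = (v - 4)*(v^2 - 4) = (v - 4)*(v - 2)*(v + 2)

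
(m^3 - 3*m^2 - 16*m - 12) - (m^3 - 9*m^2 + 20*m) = 6*m^2 - 36*m - 12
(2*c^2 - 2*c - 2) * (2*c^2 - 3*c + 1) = 4*c^4 - 10*c^3 + 4*c^2 + 4*c - 2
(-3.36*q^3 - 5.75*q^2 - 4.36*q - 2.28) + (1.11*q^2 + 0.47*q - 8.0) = -3.36*q^3 - 4.64*q^2 - 3.89*q - 10.28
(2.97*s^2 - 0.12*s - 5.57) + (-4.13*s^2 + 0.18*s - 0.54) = -1.16*s^2 + 0.06*s - 6.11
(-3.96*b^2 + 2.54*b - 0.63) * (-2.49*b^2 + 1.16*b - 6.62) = 9.8604*b^4 - 10.9182*b^3 + 30.7303*b^2 - 17.5456*b + 4.1706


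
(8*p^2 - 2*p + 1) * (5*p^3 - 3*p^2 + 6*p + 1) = 40*p^5 - 34*p^4 + 59*p^3 - 7*p^2 + 4*p + 1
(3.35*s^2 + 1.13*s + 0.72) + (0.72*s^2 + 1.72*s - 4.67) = 4.07*s^2 + 2.85*s - 3.95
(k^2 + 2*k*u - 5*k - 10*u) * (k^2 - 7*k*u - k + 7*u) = k^4 - 5*k^3*u - 6*k^3 - 14*k^2*u^2 + 30*k^2*u + 5*k^2 + 84*k*u^2 - 25*k*u - 70*u^2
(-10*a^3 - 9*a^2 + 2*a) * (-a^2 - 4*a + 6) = 10*a^5 + 49*a^4 - 26*a^3 - 62*a^2 + 12*a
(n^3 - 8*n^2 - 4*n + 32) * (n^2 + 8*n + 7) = n^5 - 61*n^3 - 56*n^2 + 228*n + 224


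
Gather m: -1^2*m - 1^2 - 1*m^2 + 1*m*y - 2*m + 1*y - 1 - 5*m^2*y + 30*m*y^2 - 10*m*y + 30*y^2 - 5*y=m^2*(-5*y - 1) + m*(30*y^2 - 9*y - 3) + 30*y^2 - 4*y - 2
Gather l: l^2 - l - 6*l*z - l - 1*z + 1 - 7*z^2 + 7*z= l^2 + l*(-6*z - 2) - 7*z^2 + 6*z + 1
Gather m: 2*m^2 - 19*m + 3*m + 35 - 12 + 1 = 2*m^2 - 16*m + 24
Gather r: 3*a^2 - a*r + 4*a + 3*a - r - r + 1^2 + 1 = 3*a^2 + 7*a + r*(-a - 2) + 2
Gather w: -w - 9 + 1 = -w - 8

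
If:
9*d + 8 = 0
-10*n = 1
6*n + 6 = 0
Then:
No Solution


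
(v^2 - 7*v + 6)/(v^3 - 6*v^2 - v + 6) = 1/(v + 1)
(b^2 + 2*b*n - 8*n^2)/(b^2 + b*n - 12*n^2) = (b - 2*n)/(b - 3*n)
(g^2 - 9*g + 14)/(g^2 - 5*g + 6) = (g - 7)/(g - 3)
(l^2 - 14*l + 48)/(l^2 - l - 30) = (l - 8)/(l + 5)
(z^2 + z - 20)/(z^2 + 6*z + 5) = (z - 4)/(z + 1)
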